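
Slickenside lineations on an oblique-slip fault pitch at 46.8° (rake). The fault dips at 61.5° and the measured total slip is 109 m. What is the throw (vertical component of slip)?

69.8 m

dip-slip = net slip × sin(rake) = 109 m × sin(46.8°) = 79.46 m
throw = dip-slip × sin(dip) = 79.46 × sin(61.5°) = 69.8 m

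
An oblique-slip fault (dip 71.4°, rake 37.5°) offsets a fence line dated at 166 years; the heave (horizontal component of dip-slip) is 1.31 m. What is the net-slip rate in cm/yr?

dip-slip = heave / cos(dip) = 1.31 / cos(71.4°) = 4.107 m
net slip = dip-slip / sin(rake) = 4.107 / sin(37.5°) = 6.747 m
rate = 6.747 m / 166 years = 0.0406 m/yr = 4.06 cm/yr

4.06 cm/yr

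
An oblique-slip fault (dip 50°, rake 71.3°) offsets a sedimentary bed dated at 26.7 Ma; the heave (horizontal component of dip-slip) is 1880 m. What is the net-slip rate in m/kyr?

0.116 m/kyr

dip-slip = heave / cos(dip) = 1880 / cos(50°) = 2925 m
net slip = dip-slip / sin(rake) = 2925 / sin(71.3°) = 3088 m
rate = 3088 m / 26.7 Ma = 0.000116 m/yr = 0.116 m/kyr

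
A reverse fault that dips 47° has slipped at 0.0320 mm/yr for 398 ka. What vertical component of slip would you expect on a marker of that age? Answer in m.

9.31 m

dip-slip = rate × time = 0.0320 mm/yr × 398 ka = 12.74 m
throw = dip-slip × sin(dip) = 12.74 × sin(47°) = 9.31 m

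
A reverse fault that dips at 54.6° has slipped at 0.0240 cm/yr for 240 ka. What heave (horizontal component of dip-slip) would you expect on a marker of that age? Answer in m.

33.4 m

dip-slip = rate × time = 0.0240 cm/yr × 240 ka = 57.60 m
heave = dip-slip × cos(dip) = 57.60 × cos(54.6°) = 33.4 m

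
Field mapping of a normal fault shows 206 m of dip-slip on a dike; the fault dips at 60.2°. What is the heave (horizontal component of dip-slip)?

102 m

heave = dip-slip × cos(dip) = 206 m × cos(60.2°) = 102 m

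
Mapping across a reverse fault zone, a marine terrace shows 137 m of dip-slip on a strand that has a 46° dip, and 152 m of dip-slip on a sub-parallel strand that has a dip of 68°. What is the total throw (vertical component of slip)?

throw_A = 137 × sin(46°) = 98.55 m
throw_B = 152 × sin(68°) = 140.9 m
total = 98.55 + 140.9 = 239 m

239 m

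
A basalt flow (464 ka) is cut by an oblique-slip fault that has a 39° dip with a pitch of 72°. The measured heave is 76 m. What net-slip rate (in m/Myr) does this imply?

dip-slip = heave / cos(dip) = 76 / cos(39°) = 97.79 m
net slip = dip-slip / sin(rake) = 97.79 / sin(72°) = 102.8 m
rate = 102.8 m / 464 ka = 0.000222 m/yr = 222 m/Myr

222 m/Myr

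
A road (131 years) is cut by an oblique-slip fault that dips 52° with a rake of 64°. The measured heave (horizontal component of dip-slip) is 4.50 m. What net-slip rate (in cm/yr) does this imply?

dip-slip = heave / cos(dip) = 4.50 / cos(52°) = 7.309 m
net slip = dip-slip / sin(rake) = 7.309 / sin(64°) = 8.132 m
rate = 8.132 m / 131 years = 0.0621 m/yr = 6.21 cm/yr

6.21 cm/yr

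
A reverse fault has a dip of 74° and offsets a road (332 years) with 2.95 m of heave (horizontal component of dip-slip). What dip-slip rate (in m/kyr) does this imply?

dip-slip = heave / cos(dip) = 2.95 m / cos(74°) = 10.70 m
rate = 10.70 m / 332 years = 0.0322 m/yr = 32.2 m/kyr

32.2 m/kyr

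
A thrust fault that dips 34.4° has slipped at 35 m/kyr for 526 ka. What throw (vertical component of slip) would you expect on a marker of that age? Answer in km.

dip-slip = rate × time = 35 m/kyr × 526 ka = 18410 m
throw = dip-slip × sin(dip) = 18410 × sin(34.4°) = 10400 m = 10.4 km

10.4 km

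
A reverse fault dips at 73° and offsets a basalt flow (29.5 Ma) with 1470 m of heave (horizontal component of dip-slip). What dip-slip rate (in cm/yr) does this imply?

0.0170 cm/yr

dip-slip = heave / cos(dip) = 1470 m / cos(73°) = 5028 m
rate = 5028 m / 29.5 Ma = 0.000170 m/yr = 0.0170 cm/yr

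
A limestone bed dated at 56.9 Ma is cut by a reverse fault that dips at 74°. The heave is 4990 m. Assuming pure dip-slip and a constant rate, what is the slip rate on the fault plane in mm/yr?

0.318 mm/yr

dip-slip = heave / cos(dip) = 4990 m / cos(74°) = 18100 m
rate = 18100 m / 56.9 Ma = 0.000318 m/yr = 0.318 mm/yr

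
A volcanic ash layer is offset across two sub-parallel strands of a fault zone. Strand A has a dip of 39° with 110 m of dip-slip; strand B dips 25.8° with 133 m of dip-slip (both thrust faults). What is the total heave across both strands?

205 m

heave_A = 110 × cos(39°) = 85.49 m
heave_B = 133 × cos(25.8°) = 119.7 m
total = 85.49 + 119.7 = 205 m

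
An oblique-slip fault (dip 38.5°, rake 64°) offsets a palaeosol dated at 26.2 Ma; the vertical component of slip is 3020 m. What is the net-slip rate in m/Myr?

206 m/Myr

dip-slip = throw / sin(dip) = 3020 / sin(38.5°) = 4851 m
net slip = dip-slip / sin(rake) = 4851 / sin(64°) = 5398 m
rate = 5398 m / 26.2 Ma = 0.000206 m/yr = 206 m/Myr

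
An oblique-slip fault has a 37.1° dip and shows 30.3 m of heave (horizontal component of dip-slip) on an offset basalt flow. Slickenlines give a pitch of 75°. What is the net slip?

dip-slip = heave / cos(dip) = 30.3 / cos(37.1°) = 37.99 m
net slip = dip-slip / sin(rake) = 37.99 / sin(75°) = 39.3 m

39.3 m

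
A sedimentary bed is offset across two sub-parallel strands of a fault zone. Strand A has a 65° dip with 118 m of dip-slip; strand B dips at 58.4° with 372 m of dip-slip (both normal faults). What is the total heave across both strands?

245 m

heave_A = 118 × cos(65°) = 49.87 m
heave_B = 372 × cos(58.4°) = 194.9 m
total = 49.87 + 194.9 = 245 m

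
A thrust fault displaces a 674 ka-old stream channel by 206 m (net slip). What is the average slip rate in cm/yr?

0.0306 cm/yr

rate = 206 m / 674 ka = 0.000306 m/yr = 0.0306 cm/yr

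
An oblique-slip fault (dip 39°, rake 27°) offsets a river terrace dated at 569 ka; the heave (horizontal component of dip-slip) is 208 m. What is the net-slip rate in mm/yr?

dip-slip = heave / cos(dip) = 208 / cos(39°) = 267.6 m
net slip = dip-slip / sin(rake) = 267.6 / sin(27°) = 589.5 m
rate = 589.5 m / 569 ka = 0.00104 m/yr = 1.04 mm/yr

1.04 mm/yr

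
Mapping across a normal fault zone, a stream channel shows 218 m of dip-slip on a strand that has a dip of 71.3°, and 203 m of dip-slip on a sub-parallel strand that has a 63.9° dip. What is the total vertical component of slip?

389 m

throw_A = 218 × sin(71.3°) = 206.5 m
throw_B = 203 × sin(63.9°) = 182.3 m
total = 206.5 + 182.3 = 389 m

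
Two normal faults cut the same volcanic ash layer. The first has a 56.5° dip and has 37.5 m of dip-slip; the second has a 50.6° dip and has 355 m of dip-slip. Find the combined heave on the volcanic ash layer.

246 m

heave_A = 37.5 × cos(56.5°) = 20.70 m
heave_B = 355 × cos(50.6°) = 225.3 m
total = 20.70 + 225.3 = 246 m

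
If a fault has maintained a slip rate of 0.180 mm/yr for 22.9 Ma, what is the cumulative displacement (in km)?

4.12 km

slip = rate × time = 0.180 mm/yr × 22.9 Ma = 4120 m = 4.12 km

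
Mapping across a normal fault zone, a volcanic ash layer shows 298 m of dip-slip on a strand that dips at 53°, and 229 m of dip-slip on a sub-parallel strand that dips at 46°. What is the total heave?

338 m

heave_A = 298 × cos(53°) = 179.3 m
heave_B = 229 × cos(46°) = 159.1 m
total = 179.3 + 159.1 = 338 m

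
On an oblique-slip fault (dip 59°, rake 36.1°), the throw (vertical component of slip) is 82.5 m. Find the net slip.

dip-slip = throw / sin(dip) = 82.5 / sin(59°) = 96.25 m
net slip = dip-slip / sin(rake) = 96.25 / sin(36.1°) = 163 m

163 m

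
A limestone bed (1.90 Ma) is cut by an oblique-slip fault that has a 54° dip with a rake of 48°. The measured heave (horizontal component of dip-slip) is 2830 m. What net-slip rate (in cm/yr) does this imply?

dip-slip = heave / cos(dip) = 2830 / cos(54°) = 4815 m
net slip = dip-slip / sin(rake) = 4815 / sin(48°) = 6479 m
rate = 6479 m / 1.90 Ma = 0.00341 m/yr = 0.341 cm/yr

0.341 cm/yr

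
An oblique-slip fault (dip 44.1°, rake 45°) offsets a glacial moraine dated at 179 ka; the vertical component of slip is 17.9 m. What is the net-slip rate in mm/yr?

dip-slip = throw / sin(dip) = 17.9 / sin(44.1°) = 25.72 m
net slip = dip-slip / sin(rake) = 25.72 / sin(45°) = 36.38 m
rate = 36.38 m / 179 ka = 0.000203 m/yr = 0.203 mm/yr

0.203 mm/yr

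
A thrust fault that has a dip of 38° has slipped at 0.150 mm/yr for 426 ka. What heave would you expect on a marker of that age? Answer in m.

50.4 m

dip-slip = rate × time = 0.150 mm/yr × 426 ka = 63.90 m
heave = dip-slip × cos(dip) = 63.90 × cos(38°) = 50.4 m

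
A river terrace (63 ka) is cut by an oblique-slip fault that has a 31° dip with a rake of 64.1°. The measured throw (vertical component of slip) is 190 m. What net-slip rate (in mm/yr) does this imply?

dip-slip = throw / sin(dip) = 190 / sin(31°) = 368.9 m
net slip = dip-slip / sin(rake) = 368.9 / sin(64.1°) = 410.1 m
rate = 410.1 m / 63 ka = 0.00651 m/yr = 6.51 mm/yr

6.51 mm/yr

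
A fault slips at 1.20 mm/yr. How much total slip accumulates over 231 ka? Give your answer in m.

277 m

slip = rate × time = 1.20 mm/yr × 231 ka = 277 m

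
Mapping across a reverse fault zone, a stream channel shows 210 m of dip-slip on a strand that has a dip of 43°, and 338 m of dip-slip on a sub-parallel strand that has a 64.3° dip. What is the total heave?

300 m

heave_A = 210 × cos(43°) = 153.6 m
heave_B = 338 × cos(64.3°) = 146.6 m
total = 153.6 + 146.6 = 300 m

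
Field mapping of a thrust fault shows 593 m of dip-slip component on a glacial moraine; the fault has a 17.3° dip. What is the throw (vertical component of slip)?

176 m

throw = dip-slip × sin(dip) = 593 m × sin(17.3°) = 176 m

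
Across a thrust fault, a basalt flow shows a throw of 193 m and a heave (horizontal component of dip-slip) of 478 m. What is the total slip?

515 m

net slip = √(throw² + heave²) = √(193² + 478²) = 515 m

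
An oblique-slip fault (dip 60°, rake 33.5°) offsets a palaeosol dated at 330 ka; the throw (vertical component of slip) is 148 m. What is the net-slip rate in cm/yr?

dip-slip = throw / sin(dip) = 148 / sin(60°) = 170.9 m
net slip = dip-slip / sin(rake) = 170.9 / sin(33.5°) = 309.6 m
rate = 309.6 m / 330 ka = 0.000938 m/yr = 0.0938 cm/yr

0.0938 cm/yr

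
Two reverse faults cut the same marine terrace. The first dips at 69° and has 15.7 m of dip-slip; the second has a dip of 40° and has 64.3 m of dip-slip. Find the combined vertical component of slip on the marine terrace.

56 m

throw_A = 15.7 × sin(69°) = 14.66 m
throw_B = 64.3 × sin(40°) = 41.33 m
total = 14.66 + 41.33 = 56 m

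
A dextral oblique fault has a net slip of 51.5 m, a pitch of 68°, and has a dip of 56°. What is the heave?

dip-slip = net slip × sin(rake) = 51.5 m × sin(68°) = 47.75 m
heave = dip-slip × cos(dip) = 47.75 × cos(56°) = 26.7 m

26.7 m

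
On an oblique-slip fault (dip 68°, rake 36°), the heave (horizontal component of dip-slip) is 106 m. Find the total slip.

dip-slip = heave / cos(dip) = 106 / cos(68°) = 283 m
net slip = dip-slip / sin(rake) = 283 / sin(36°) = 481 m

481 m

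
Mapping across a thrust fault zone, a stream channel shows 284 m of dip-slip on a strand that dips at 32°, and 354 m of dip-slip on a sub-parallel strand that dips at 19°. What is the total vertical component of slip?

266 m

throw_A = 284 × sin(32°) = 150.5 m
throw_B = 354 × sin(19°) = 115.3 m
total = 150.5 + 115.3 = 266 m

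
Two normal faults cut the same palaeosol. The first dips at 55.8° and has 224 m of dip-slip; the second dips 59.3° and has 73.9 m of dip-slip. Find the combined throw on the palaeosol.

throw_A = 224 × sin(55.8°) = 185.3 m
throw_B = 73.9 × sin(59.3°) = 63.54 m
total = 185.3 + 63.54 = 249 m

249 m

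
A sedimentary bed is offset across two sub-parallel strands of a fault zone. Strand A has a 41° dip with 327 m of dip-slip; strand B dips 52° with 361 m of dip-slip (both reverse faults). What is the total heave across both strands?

469 m

heave_A = 327 × cos(41°) = 246.8 m
heave_B = 361 × cos(52°) = 222.3 m
total = 246.8 + 222.3 = 469 m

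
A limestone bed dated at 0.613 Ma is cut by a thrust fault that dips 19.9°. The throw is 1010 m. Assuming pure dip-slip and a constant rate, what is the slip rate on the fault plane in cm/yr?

dip-slip = throw / sin(dip) = 1010 m / sin(19.9°) = 2967 m
rate = 2967 m / 0.613 Ma = 0.00484 m/yr = 0.484 cm/yr

0.484 cm/yr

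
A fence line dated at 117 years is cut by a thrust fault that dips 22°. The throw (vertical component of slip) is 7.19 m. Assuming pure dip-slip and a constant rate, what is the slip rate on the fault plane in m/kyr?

dip-slip = throw / sin(dip) = 7.19 m / sin(22°) = 19.19 m
rate = 19.19 m / 117 years = 0.164 m/yr = 164 m/kyr

164 m/kyr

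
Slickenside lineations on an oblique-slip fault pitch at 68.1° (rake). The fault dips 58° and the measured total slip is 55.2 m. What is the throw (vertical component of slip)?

dip-slip = net slip × sin(rake) = 55.2 m × sin(68.1°) = 51.22 m
throw = dip-slip × sin(dip) = 51.22 × sin(58°) = 43.4 m

43.4 m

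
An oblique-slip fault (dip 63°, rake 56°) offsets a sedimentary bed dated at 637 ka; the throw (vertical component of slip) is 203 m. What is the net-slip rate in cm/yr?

dip-slip = throw / sin(dip) = 203 / sin(63°) = 227.8 m
net slip = dip-slip / sin(rake) = 227.8 / sin(56°) = 274.8 m
rate = 274.8 m / 637 ka = 0.000431 m/yr = 0.0431 cm/yr

0.0431 cm/yr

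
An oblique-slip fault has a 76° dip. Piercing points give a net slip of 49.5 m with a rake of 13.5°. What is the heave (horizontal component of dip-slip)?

dip-slip = net slip × sin(rake) = 49.5 m × sin(13.5°) = 11.56 m
heave = dip-slip × cos(dip) = 11.56 × cos(76°) = 2.80 m

2.80 m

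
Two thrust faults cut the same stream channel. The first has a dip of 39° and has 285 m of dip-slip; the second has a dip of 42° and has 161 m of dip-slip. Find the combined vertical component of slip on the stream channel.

287 m

throw_A = 285 × sin(39°) = 179.4 m
throw_B = 161 × sin(42°) = 107.7 m
total = 179.4 + 107.7 = 287 m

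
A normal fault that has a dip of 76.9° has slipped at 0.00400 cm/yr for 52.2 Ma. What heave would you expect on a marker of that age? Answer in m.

dip-slip = rate × time = 0.00400 cm/yr × 52.2 Ma = 2088 m
heave = dip-slip × cos(dip) = 2088 × cos(76.9°) = 473 m

473 m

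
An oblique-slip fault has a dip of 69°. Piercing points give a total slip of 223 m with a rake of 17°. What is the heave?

dip-slip = net slip × sin(rake) = 223 m × sin(17°) = 65.20 m
heave = dip-slip × cos(dip) = 65.20 × cos(69°) = 23.4 m

23.4 m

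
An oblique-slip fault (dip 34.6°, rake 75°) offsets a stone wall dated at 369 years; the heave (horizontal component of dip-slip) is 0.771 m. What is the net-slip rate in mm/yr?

dip-slip = heave / cos(dip) = 0.771 / cos(34.6°) = 0.9367 m
net slip = dip-slip / sin(rake) = 0.9367 / sin(75°) = 0.9697 m
rate = 0.9697 m / 369 years = 0.00263 m/yr = 2.63 mm/yr

2.63 mm/yr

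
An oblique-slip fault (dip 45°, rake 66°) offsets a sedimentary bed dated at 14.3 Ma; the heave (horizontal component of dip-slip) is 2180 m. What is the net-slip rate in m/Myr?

236 m/Myr

dip-slip = heave / cos(dip) = 2180 / cos(45°) = 3083 m
net slip = dip-slip / sin(rake) = 3083 / sin(66°) = 3375 m
rate = 3375 m / 14.3 Ma = 0.000236 m/yr = 236 m/Myr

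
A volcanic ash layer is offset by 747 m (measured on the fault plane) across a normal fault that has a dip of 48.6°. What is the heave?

494 m

heave = dip-slip × cos(dip) = 747 m × cos(48.6°) = 494 m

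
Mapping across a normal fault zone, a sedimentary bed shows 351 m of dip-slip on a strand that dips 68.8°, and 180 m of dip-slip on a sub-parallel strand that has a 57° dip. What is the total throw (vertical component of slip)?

throw_A = 351 × sin(68.8°) = 327.2 m
throw_B = 180 × sin(57°) = 151 m
total = 327.2 + 151 = 478 m

478 m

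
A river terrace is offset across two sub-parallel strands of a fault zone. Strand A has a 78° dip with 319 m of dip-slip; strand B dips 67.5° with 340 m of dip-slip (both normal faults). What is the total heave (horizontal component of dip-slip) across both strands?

heave_A = 319 × cos(78°) = 66.32 m
heave_B = 340 × cos(67.5°) = 130.1 m
total = 66.32 + 130.1 = 196 m

196 m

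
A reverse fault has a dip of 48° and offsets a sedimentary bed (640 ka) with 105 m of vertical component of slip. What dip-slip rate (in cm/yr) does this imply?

0.0221 cm/yr

dip-slip = throw / sin(dip) = 105 m / sin(48°) = 141.3 m
rate = 141.3 m / 640 ka = 0.000221 m/yr = 0.0221 cm/yr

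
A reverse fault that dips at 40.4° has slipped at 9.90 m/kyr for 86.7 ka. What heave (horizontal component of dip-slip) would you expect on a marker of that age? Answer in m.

654 m

dip-slip = rate × time = 9.90 m/kyr × 86.7 ka = 858.3 m
heave = dip-slip × cos(dip) = 858.3 × cos(40.4°) = 654 m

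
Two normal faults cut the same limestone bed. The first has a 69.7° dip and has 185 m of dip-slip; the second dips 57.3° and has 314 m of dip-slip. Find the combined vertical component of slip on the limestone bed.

438 m

throw_A = 185 × sin(69.7°) = 173.5 m
throw_B = 314 × sin(57.3°) = 264.2 m
total = 173.5 + 264.2 = 438 m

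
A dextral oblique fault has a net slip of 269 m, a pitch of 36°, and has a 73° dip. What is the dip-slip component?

158 m

dip-slip = net slip × sin(rake) = 269 m × sin(36°) = 158 m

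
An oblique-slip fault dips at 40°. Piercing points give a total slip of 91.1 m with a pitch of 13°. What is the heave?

dip-slip = net slip × sin(rake) = 91.1 m × sin(13°) = 20.49 m
heave = dip-slip × cos(dip) = 20.49 × cos(40°) = 15.7 m

15.7 m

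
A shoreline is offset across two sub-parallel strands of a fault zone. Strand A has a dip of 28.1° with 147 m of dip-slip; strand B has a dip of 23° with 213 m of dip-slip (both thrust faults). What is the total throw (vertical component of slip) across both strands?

152 m

throw_A = 147 × sin(28.1°) = 69.24 m
throw_B = 213 × sin(23°) = 83.23 m
total = 69.24 + 83.23 = 152 m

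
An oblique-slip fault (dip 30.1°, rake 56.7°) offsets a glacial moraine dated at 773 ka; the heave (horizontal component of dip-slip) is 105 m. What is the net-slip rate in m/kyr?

0.188 m/kyr

dip-slip = heave / cos(dip) = 105 / cos(30.1°) = 121.4 m
net slip = dip-slip / sin(rake) = 121.4 / sin(56.7°) = 145.2 m
rate = 145.2 m / 773 ka = 0.000188 m/yr = 0.188 m/kyr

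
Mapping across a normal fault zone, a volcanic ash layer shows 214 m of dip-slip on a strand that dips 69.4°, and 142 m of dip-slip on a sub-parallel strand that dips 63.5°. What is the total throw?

throw_A = 214 × sin(69.4°) = 200.3 m
throw_B = 142 × sin(63.5°) = 127.1 m
total = 200.3 + 127.1 = 327 m

327 m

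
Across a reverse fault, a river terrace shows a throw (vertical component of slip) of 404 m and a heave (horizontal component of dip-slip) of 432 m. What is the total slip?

net slip = √(throw² + heave²) = √(404² + 432²) = 591 m

591 m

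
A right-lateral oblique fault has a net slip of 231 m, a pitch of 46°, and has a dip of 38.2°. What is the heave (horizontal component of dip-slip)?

131 m

dip-slip = net slip × sin(rake) = 231 m × sin(46°) = 166.2 m
heave = dip-slip × cos(dip) = 166.2 × cos(38.2°) = 131 m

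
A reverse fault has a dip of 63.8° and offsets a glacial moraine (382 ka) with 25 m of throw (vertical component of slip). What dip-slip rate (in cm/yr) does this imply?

dip-slip = throw / sin(dip) = 25 m / sin(63.8°) = 27.86 m
rate = 27.86 m / 382 ka = 0.0000729 m/yr = 0.00729 cm/yr

0.00729 cm/yr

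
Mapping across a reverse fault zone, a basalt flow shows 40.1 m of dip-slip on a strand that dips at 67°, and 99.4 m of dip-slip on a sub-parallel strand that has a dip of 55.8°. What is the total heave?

heave_A = 40.1 × cos(67°) = 15.67 m
heave_B = 99.4 × cos(55.8°) = 55.87 m
total = 15.67 + 55.87 = 71.5 m

71.5 m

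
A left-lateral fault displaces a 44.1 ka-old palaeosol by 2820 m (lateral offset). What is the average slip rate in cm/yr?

6.39 cm/yr

rate = 2820 m / 44.1 ka = 0.0639 m/yr = 6.39 cm/yr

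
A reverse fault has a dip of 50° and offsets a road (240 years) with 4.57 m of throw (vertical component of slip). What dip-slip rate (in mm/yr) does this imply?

24.9 mm/yr

dip-slip = throw / sin(dip) = 4.57 m / sin(50°) = 5.966 m
rate = 5.966 m / 240 years = 0.0249 m/yr = 24.9 mm/yr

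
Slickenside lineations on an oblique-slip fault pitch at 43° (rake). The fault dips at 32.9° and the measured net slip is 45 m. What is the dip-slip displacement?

30.7 m

dip-slip = net slip × sin(rake) = 45 m × sin(43°) = 30.7 m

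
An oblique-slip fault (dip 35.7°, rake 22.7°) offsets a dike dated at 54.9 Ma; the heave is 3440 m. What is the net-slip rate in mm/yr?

dip-slip = heave / cos(dip) = 3440 / cos(35.7°) = 4236 m
net slip = dip-slip / sin(rake) = 4236 / sin(22.7°) = 10980 m
rate = 10980 m / 54.9 Ma = 0.000200 m/yr = 0.200 mm/yr

0.200 mm/yr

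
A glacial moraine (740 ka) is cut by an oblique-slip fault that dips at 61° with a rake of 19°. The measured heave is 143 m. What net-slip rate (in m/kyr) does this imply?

1.22 m/kyr

dip-slip = heave / cos(dip) = 143 / cos(61°) = 295 m
net slip = dip-slip / sin(rake) = 295 / sin(19°) = 906 m
rate = 906 m / 740 ka = 0.00122 m/yr = 1.22 m/kyr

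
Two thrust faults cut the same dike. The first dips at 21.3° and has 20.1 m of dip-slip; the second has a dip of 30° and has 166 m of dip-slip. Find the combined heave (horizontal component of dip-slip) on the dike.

162 m

heave_A = 20.1 × cos(21.3°) = 18.73 m
heave_B = 166 × cos(30°) = 143.8 m
total = 18.73 + 143.8 = 162 m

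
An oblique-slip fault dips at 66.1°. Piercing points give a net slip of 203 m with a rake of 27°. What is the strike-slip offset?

strike-slip = net slip × cos(rake) = 203 m × cos(27°) = 181 m

181 m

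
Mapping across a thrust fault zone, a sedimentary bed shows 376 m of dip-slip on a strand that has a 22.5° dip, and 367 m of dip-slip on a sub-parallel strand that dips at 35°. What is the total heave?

648 m

heave_A = 376 × cos(22.5°) = 347.4 m
heave_B = 367 × cos(35°) = 300.6 m
total = 347.4 + 300.6 = 648 m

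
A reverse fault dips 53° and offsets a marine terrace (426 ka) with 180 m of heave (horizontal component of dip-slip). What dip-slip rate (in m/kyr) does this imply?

0.702 m/kyr

dip-slip = heave / cos(dip) = 180 m / cos(53°) = 299.1 m
rate = 299.1 m / 426 ka = 0.000702 m/yr = 0.702 m/kyr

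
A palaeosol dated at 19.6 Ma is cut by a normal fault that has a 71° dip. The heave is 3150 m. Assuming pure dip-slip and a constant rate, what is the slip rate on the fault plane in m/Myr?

494 m/Myr

dip-slip = heave / cos(dip) = 3150 m / cos(71°) = 9675 m
rate = 9675 m / 19.6 Ma = 0.000494 m/yr = 494 m/Myr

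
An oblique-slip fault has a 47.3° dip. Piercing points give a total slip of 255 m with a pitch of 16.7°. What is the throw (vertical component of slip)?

53.9 m

dip-slip = net slip × sin(rake) = 255 m × sin(16.7°) = 73.28 m
throw = dip-slip × sin(dip) = 73.28 × sin(47.3°) = 53.9 m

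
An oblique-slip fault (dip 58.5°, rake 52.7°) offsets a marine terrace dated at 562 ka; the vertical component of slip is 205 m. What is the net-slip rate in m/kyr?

dip-slip = throw / sin(dip) = 205 / sin(58.5°) = 240.4 m
net slip = dip-slip / sin(rake) = 240.4 / sin(52.7°) = 302.2 m
rate = 302.2 m / 562 ka = 0.000538 m/yr = 0.538 m/kyr

0.538 m/kyr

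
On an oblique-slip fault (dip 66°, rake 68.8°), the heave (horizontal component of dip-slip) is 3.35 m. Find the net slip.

8.83 m

dip-slip = heave / cos(dip) = 3.35 / cos(66°) = 8.236 m
net slip = dip-slip / sin(rake) = 8.236 / sin(68.8°) = 8.83 m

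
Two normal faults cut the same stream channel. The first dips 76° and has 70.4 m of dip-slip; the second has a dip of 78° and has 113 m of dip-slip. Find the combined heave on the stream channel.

heave_A = 70.4 × cos(76°) = 17.03 m
heave_B = 113 × cos(78°) = 23.49 m
total = 17.03 + 23.49 = 40.5 m

40.5 m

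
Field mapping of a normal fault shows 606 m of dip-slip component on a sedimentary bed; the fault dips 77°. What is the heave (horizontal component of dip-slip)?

heave = dip-slip × cos(dip) = 606 m × cos(77°) = 136 m

136 m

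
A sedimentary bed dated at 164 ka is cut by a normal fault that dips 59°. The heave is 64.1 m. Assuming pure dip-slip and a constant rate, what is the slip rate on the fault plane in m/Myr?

dip-slip = heave / cos(dip) = 64.1 m / cos(59°) = 124.5 m
rate = 124.5 m / 164 ka = 0.000759 m/yr = 759 m/Myr

759 m/Myr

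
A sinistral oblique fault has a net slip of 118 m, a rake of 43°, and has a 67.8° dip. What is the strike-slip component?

strike-slip = net slip × cos(rake) = 118 m × cos(43°) = 86.3 m

86.3 m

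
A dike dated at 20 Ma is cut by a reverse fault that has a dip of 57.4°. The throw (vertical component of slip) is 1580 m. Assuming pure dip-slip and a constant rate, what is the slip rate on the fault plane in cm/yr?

0.00938 cm/yr

dip-slip = throw / sin(dip) = 1580 m / sin(57.4°) = 1875 m
rate = 1875 m / 20 Ma = 0.0000938 m/yr = 0.00938 cm/yr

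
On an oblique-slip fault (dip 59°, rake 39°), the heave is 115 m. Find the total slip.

355 m

dip-slip = heave / cos(dip) = 115 / cos(59°) = 223.3 m
net slip = dip-slip / sin(rake) = 223.3 / sin(39°) = 355 m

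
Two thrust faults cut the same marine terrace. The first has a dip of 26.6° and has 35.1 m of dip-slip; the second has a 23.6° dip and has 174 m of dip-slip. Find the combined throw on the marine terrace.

85.4 m

throw_A = 35.1 × sin(26.6°) = 15.72 m
throw_B = 174 × sin(23.6°) = 69.66 m
total = 15.72 + 69.66 = 85.4 m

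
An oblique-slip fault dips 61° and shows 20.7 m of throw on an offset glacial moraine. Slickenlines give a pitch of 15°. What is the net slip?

91.4 m

dip-slip = throw / sin(dip) = 20.7 / sin(61°) = 23.67 m
net slip = dip-slip / sin(rake) = 23.67 / sin(15°) = 91.4 m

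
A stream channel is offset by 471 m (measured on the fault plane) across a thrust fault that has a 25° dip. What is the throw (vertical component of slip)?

199 m

throw = dip-slip × sin(dip) = 471 m × sin(25°) = 199 m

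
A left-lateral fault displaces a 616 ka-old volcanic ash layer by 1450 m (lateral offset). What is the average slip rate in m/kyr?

2.35 m/kyr

rate = 1450 m / 616 ka = 0.00235 m/yr = 2.35 m/kyr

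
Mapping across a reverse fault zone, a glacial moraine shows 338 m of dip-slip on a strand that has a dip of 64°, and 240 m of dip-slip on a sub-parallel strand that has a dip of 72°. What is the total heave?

heave_A = 338 × cos(64°) = 148.2 m
heave_B = 240 × cos(72°) = 74.16 m
total = 148.2 + 74.16 = 222 m

222 m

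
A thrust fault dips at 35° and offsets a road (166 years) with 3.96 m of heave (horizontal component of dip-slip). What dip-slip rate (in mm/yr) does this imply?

29.1 mm/yr

dip-slip = heave / cos(dip) = 3.96 m / cos(35°) = 4.834 m
rate = 4.834 m / 166 years = 0.0291 m/yr = 29.1 mm/yr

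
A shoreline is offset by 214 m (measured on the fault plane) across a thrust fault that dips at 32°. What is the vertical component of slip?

113 m

throw = dip-slip × sin(dip) = 214 m × sin(32°) = 113 m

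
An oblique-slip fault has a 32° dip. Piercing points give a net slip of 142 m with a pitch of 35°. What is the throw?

dip-slip = net slip × sin(rake) = 142 m × sin(35°) = 81.45 m
throw = dip-slip × sin(dip) = 81.45 × sin(32°) = 43.2 m

43.2 m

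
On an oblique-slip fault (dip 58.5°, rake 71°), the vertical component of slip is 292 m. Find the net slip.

362 m

dip-slip = throw / sin(dip) = 292 / sin(58.5°) = 342.5 m
net slip = dip-slip / sin(rake) = 342.5 / sin(71°) = 362 m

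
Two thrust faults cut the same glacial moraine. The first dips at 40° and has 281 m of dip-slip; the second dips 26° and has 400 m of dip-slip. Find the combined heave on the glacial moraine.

575 m

heave_A = 281 × cos(40°) = 215.3 m
heave_B = 400 × cos(26°) = 359.5 m
total = 215.3 + 359.5 = 575 m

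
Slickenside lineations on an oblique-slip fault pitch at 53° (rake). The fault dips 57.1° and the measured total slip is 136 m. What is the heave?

dip-slip = net slip × sin(rake) = 136 m × sin(53°) = 108.6 m
heave = dip-slip × cos(dip) = 108.6 × cos(57.1°) = 59 m

59 m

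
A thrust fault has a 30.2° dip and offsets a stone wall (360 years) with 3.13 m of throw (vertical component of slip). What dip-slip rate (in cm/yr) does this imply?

dip-slip = throw / sin(dip) = 3.13 m / sin(30.2°) = 6.222 m
rate = 6.222 m / 360 years = 0.0173 m/yr = 1.73 cm/yr

1.73 cm/yr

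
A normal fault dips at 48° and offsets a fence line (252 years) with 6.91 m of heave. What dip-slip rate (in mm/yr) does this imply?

dip-slip = heave / cos(dip) = 6.91 m / cos(48°) = 10.33 m
rate = 10.33 m / 252 years = 0.0410 m/yr = 41 mm/yr

41 mm/yr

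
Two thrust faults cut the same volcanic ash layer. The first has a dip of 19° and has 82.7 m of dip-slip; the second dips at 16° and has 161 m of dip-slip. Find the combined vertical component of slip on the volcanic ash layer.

throw_A = 82.7 × sin(19°) = 26.92 m
throw_B = 161 × sin(16°) = 44.38 m
total = 26.92 + 44.38 = 71.3 m

71.3 m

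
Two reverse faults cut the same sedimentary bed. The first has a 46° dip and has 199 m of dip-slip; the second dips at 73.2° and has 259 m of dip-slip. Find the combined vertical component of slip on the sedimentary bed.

391 m

throw_A = 199 × sin(46°) = 143.1 m
throw_B = 259 × sin(73.2°) = 247.9 m
total = 143.1 + 247.9 = 391 m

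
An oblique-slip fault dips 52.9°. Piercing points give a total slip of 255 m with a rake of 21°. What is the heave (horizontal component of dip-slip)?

55.1 m

dip-slip = net slip × sin(rake) = 255 m × sin(21°) = 91.38 m
heave = dip-slip × cos(dip) = 91.38 × cos(52.9°) = 55.1 m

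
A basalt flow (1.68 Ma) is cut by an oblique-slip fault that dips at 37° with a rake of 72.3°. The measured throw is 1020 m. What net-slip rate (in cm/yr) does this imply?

0.106 cm/yr

dip-slip = throw / sin(dip) = 1020 / sin(37°) = 1695 m
net slip = dip-slip / sin(rake) = 1695 / sin(72.3°) = 1779 m
rate = 1779 m / 1.68 Ma = 0.00106 m/yr = 0.106 cm/yr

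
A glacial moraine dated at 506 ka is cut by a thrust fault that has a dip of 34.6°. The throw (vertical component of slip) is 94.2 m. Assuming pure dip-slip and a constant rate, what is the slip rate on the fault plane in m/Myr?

328 m/Myr

dip-slip = throw / sin(dip) = 94.2 m / sin(34.6°) = 165.9 m
rate = 165.9 m / 506 ka = 0.000328 m/yr = 328 m/Myr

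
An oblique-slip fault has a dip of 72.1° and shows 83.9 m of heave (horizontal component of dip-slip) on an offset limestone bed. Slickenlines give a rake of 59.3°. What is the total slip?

317 m

dip-slip = heave / cos(dip) = 83.9 / cos(72.1°) = 273 m
net slip = dip-slip / sin(rake) = 273 / sin(59.3°) = 317 m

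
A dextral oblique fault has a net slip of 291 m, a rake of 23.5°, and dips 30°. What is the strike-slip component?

267 m

strike-slip = net slip × cos(rake) = 291 m × cos(23.5°) = 267 m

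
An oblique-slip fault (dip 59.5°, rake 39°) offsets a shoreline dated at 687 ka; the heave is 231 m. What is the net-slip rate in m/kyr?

dip-slip = heave / cos(dip) = 231 / cos(59.5°) = 455.1 m
net slip = dip-slip / sin(rake) = 455.1 / sin(39°) = 723.2 m
rate = 723.2 m / 687 ka = 0.00105 m/yr = 1.05 m/kyr

1.05 m/kyr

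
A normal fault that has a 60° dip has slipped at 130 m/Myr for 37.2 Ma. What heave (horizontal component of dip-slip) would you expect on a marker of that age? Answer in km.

dip-slip = rate × time = 130 m/Myr × 37.2 Ma = 4836 m
heave = dip-slip × cos(dip) = 4836 × cos(60°) = 2420 m = 2.42 km

2.42 km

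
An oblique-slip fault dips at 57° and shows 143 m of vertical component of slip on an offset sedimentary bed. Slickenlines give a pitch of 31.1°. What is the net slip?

330 m

dip-slip = throw / sin(dip) = 143 / sin(57°) = 170.5 m
net slip = dip-slip / sin(rake) = 170.5 / sin(31.1°) = 330 m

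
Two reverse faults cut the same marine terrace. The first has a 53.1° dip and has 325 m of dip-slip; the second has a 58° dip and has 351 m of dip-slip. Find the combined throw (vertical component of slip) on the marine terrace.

558 m

throw_A = 325 × sin(53.1°) = 259.9 m
throw_B = 351 × sin(58°) = 297.7 m
total = 259.9 + 297.7 = 558 m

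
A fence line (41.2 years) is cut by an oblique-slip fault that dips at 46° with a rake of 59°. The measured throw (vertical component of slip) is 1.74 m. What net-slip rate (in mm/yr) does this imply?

68.5 mm/yr

dip-slip = throw / sin(dip) = 1.74 / sin(46°) = 2.419 m
net slip = dip-slip / sin(rake) = 2.419 / sin(59°) = 2.822 m
rate = 2.822 m / 41.2 years = 0.0685 m/yr = 68.5 mm/yr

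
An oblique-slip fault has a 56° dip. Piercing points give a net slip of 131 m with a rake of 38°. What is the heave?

45.1 m

dip-slip = net slip × sin(rake) = 131 m × sin(38°) = 80.65 m
heave = dip-slip × cos(dip) = 80.65 × cos(56°) = 45.1 m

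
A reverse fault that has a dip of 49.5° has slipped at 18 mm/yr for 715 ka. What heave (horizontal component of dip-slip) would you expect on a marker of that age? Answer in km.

dip-slip = rate × time = 18 mm/yr × 715 ka = 12870 m
heave = dip-slip × cos(dip) = 12870 × cos(49.5°) = 8360 m = 8.36 km

8.36 km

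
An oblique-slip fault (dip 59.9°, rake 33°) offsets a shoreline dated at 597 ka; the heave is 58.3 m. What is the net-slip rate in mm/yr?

0.358 mm/yr

dip-slip = heave / cos(dip) = 58.3 / cos(59.9°) = 116.2 m
net slip = dip-slip / sin(rake) = 116.2 / sin(33°) = 213.4 m
rate = 213.4 m / 597 ka = 0.000358 m/yr = 0.358 mm/yr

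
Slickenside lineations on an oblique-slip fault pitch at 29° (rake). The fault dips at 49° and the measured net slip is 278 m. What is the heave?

88.4 m

dip-slip = net slip × sin(rake) = 278 m × sin(29°) = 134.8 m
heave = dip-slip × cos(dip) = 134.8 × cos(49°) = 88.4 m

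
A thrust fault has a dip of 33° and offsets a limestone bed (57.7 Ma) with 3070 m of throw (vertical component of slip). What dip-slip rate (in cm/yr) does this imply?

dip-slip = throw / sin(dip) = 3070 m / sin(33°) = 5637 m
rate = 5637 m / 57.7 Ma = 0.0000977 m/yr = 0.00977 cm/yr

0.00977 cm/yr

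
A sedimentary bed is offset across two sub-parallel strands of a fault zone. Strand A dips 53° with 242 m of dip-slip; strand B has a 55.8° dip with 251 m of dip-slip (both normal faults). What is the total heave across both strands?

heave_A = 242 × cos(53°) = 145.6 m
heave_B = 251 × cos(55.8°) = 141.1 m
total = 145.6 + 141.1 = 287 m

287 m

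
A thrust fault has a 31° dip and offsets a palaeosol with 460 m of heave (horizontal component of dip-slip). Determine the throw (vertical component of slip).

276 m

throw = heave × tan(dip) = 460 × tan(31°) = 276 m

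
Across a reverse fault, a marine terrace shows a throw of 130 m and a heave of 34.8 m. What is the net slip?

net slip = √(throw² + heave²) = √(130² + 34.8²) = 135 m

135 m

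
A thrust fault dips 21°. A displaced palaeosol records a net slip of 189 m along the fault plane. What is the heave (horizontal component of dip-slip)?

176 m

heave = dip-slip × cos(dip) = 189 m × cos(21°) = 176 m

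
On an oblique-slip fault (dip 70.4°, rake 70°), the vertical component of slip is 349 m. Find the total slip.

394 m

dip-slip = throw / sin(dip) = 349 / sin(70.4°) = 370.5 m
net slip = dip-slip / sin(rake) = 370.5 / sin(70°) = 394 m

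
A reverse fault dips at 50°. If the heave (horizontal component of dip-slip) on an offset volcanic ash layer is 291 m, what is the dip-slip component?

453 m

dip-slip = heave / cos(dip) = 291 / cos(50°) = 453 m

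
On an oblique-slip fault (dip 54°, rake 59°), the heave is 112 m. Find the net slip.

222 m

dip-slip = heave / cos(dip) = 112 / cos(54°) = 190.5 m
net slip = dip-slip / sin(rake) = 190.5 / sin(59°) = 222 m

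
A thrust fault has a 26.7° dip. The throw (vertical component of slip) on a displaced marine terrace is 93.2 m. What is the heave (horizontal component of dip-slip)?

heave = throw / tan(dip) = 93.2 / tan(26.7°) = 185 m

185 m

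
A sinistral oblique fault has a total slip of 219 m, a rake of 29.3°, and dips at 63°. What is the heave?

48.7 m

dip-slip = net slip × sin(rake) = 219 m × sin(29.3°) = 107.2 m
heave = dip-slip × cos(dip) = 107.2 × cos(63°) = 48.7 m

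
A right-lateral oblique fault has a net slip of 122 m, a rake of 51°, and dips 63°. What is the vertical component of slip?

dip-slip = net slip × sin(rake) = 122 m × sin(51°) = 94.81 m
throw = dip-slip × sin(dip) = 94.81 × sin(63°) = 84.5 m

84.5 m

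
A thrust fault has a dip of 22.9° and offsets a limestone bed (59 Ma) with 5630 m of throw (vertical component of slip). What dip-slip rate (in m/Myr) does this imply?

dip-slip = throw / sin(dip) = 5630 m / sin(22.9°) = 14470 m
rate = 14470 m / 59 Ma = 0.000245 m/yr = 245 m/Myr

245 m/Myr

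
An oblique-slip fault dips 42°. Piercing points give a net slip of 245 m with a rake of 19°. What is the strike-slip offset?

232 m

strike-slip = net slip × cos(rake) = 245 m × cos(19°) = 232 m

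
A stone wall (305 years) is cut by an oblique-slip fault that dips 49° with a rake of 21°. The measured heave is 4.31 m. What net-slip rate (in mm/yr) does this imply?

60.1 mm/yr

dip-slip = heave / cos(dip) = 4.31 / cos(49°) = 6.570 m
net slip = dip-slip / sin(rake) = 6.570 / sin(21°) = 18.33 m
rate = 18.33 m / 305 years = 0.0601 m/yr = 60.1 mm/yr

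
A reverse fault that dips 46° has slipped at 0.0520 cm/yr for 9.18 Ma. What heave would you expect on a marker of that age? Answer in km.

dip-slip = rate × time = 0.0520 cm/yr × 9.18 Ma = 4774 m
heave = dip-slip × cos(dip) = 4774 × cos(46°) = 3320 m = 3.32 km

3.32 km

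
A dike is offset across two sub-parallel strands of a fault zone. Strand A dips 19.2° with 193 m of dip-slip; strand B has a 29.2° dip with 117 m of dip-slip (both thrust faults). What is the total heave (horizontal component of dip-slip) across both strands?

284 m

heave_A = 193 × cos(19.2°) = 182.3 m
heave_B = 117 × cos(29.2°) = 102.1 m
total = 182.3 + 102.1 = 284 m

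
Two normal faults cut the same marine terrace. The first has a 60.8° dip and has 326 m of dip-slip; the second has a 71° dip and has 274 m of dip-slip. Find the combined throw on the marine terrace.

throw_A = 326 × sin(60.8°) = 284.6 m
throw_B = 274 × sin(71°) = 259.1 m
total = 284.6 + 259.1 = 544 m

544 m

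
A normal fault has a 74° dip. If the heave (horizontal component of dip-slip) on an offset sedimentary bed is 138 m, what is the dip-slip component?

dip-slip = heave / cos(dip) = 138 / cos(74°) = 501 m

501 m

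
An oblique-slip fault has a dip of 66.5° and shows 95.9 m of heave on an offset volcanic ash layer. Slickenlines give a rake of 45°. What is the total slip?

340 m

dip-slip = heave / cos(dip) = 95.9 / cos(66.5°) = 240.5 m
net slip = dip-slip / sin(rake) = 240.5 / sin(45°) = 340 m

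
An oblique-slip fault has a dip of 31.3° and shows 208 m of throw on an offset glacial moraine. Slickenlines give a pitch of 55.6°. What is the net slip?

485 m

dip-slip = throw / sin(dip) = 208 / sin(31.3°) = 400.4 m
net slip = dip-slip / sin(rake) = 400.4 / sin(55.6°) = 485 m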